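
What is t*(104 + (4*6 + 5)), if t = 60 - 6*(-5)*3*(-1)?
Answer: -3990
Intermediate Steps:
t = -30 (t = 60 - (-30)*(-3) = 60 - 1*90 = 60 - 90 = -30)
t*(104 + (4*6 + 5)) = -30*(104 + (4*6 + 5)) = -30*(104 + (24 + 5)) = -30*(104 + 29) = -30*133 = -3990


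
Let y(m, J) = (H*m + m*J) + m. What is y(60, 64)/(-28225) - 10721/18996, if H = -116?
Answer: -48894493/107232420 ≈ -0.45597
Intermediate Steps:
y(m, J) = -115*m + J*m (y(m, J) = (-116*m + m*J) + m = (-116*m + J*m) + m = -115*m + J*m)
y(60, 64)/(-28225) - 10721/18996 = (60*(-115 + 64))/(-28225) - 10721/18996 = (60*(-51))*(-1/28225) - 10721*1/18996 = -3060*(-1/28225) - 10721/18996 = 612/5645 - 10721/18996 = -48894493/107232420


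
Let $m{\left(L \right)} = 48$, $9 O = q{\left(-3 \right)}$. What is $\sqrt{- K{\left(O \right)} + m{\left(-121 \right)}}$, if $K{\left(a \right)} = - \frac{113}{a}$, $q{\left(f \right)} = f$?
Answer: $i \sqrt{291} \approx 17.059 i$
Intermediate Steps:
$O = - \frac{1}{3}$ ($O = \frac{1}{9} \left(-3\right) = - \frac{1}{3} \approx -0.33333$)
$\sqrt{- K{\left(O \right)} + m{\left(-121 \right)}} = \sqrt{- \frac{-113}{- \frac{1}{3}} + 48} = \sqrt{- \left(-113\right) \left(-3\right) + 48} = \sqrt{\left(-1\right) 339 + 48} = \sqrt{-339 + 48} = \sqrt{-291} = i \sqrt{291}$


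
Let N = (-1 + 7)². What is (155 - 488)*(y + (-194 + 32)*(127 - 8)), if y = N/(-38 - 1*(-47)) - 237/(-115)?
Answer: 738018909/115 ≈ 6.4176e+6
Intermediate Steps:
N = 36 (N = 6² = 36)
y = 697/115 (y = 36/(-38 - 1*(-47)) - 237/(-115) = 36/(-38 + 47) - 237*(-1/115) = 36/9 + 237/115 = 36*(⅑) + 237/115 = 4 + 237/115 = 697/115 ≈ 6.0609)
(155 - 488)*(y + (-194 + 32)*(127 - 8)) = (155 - 488)*(697/115 + (-194 + 32)*(127 - 8)) = -333*(697/115 - 162*119) = -333*(697/115 - 19278) = -333*(-2216273/115) = 738018909/115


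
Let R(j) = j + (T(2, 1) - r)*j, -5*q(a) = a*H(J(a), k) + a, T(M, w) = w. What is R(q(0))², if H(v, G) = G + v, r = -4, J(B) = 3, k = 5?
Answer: 0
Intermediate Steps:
q(a) = -9*a/5 (q(a) = -(a*(5 + 3) + a)/5 = -(a*8 + a)/5 = -(8*a + a)/5 = -9*a/5)
R(j) = 6*j (R(j) = j + (1 - 1*(-4))*j = j + (1 + 4)*j = j + 5*j = 6*j)
R(q(0))² = (6*(-9/5*0))² = (6*0)² = 0² = 0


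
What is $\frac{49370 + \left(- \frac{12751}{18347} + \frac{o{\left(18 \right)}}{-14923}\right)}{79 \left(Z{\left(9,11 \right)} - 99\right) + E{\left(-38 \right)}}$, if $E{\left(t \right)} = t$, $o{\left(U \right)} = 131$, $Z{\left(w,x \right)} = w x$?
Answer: $- \frac{6758466113170}{5202053339} \approx -1299.2$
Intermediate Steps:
$\frac{49370 + \left(- \frac{12751}{18347} + \frac{o{\left(18 \right)}}{-14923}\right)}{79 \left(Z{\left(9,11 \right)} - 99\right) + E{\left(-38 \right)}} = \frac{49370 + \left(- \frac{12751}{18347} + \frac{131}{-14923}\right)}{79 \left(9 \cdot 11 - 99\right) - 38} = \frac{49370 + \left(\left(-12751\right) \frac{1}{18347} + 131 \left(- \frac{1}{14923}\right)\right)}{79 \left(99 - 99\right) - 38} = \frac{49370 - \frac{192686630}{273792281}}{79 \cdot 0 - 38} = \frac{49370 - \frac{192686630}{273792281}}{0 - 38} = \frac{13516932226340}{273792281 \left(-38\right)} = \frac{13516932226340}{273792281} \left(- \frac{1}{38}\right) = - \frac{6758466113170}{5202053339}$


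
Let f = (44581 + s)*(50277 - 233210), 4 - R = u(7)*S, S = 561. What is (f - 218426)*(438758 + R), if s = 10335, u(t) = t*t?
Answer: -4131717262799742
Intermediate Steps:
u(t) = t²
R = -27485 (R = 4 - 7²*561 = 4 - 49*561 = 4 - 1*27489 = 4 - 27489 = -27485)
f = -10045948628 (f = (44581 + 10335)*(50277 - 233210) = 54916*(-182933) = -10045948628)
(f - 218426)*(438758 + R) = (-10045948628 - 218426)*(438758 - 27485) = -10046167054*411273 = -4131717262799742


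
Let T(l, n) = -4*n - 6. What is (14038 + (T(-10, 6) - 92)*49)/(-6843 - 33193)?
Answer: -2015/10009 ≈ -0.20132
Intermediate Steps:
T(l, n) = -6 - 4*n
(14038 + (T(-10, 6) - 92)*49)/(-6843 - 33193) = (14038 + ((-6 - 4*6) - 92)*49)/(-6843 - 33193) = (14038 + ((-6 - 24) - 92)*49)/(-40036) = (14038 + (-30 - 92)*49)*(-1/40036) = (14038 - 122*49)*(-1/40036) = (14038 - 5978)*(-1/40036) = 8060*(-1/40036) = -2015/10009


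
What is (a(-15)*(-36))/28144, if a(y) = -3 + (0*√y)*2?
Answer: 27/7036 ≈ 0.0038374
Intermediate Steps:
a(y) = -3 (a(y) = -3 + 0*2 = -3 + 0 = -3)
(a(-15)*(-36))/28144 = -3*(-36)/28144 = 108*(1/28144) = 27/7036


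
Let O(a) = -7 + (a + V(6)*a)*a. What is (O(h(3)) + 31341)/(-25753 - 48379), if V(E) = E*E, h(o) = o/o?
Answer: -31371/74132 ≈ -0.42318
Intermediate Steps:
h(o) = 1
V(E) = E**2
O(a) = -7 + 37*a**2 (O(a) = -7 + (a + 6**2*a)*a = -7 + (a + 36*a)*a = -7 + (37*a)*a = -7 + 37*a**2)
(O(h(3)) + 31341)/(-25753 - 48379) = ((-7 + 37*1**2) + 31341)/(-25753 - 48379) = ((-7 + 37*1) + 31341)/(-74132) = ((-7 + 37) + 31341)*(-1/74132) = (30 + 31341)*(-1/74132) = 31371*(-1/74132) = -31371/74132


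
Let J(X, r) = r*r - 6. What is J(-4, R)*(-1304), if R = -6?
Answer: -39120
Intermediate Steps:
J(X, r) = -6 + r² (J(X, r) = r² - 6 = -6 + r²)
J(-4, R)*(-1304) = (-6 + (-6)²)*(-1304) = (-6 + 36)*(-1304) = 30*(-1304) = -39120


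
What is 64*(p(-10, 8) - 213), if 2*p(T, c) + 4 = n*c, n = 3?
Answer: -12992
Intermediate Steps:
p(T, c) = -2 + 3*c/2 (p(T, c) = -2 + (3*c)/2 = -2 + 3*c/2)
64*(p(-10, 8) - 213) = 64*((-2 + (3/2)*8) - 213) = 64*((-2 + 12) - 213) = 64*(10 - 213) = 64*(-203) = -12992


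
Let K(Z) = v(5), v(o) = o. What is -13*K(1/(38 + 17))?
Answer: -65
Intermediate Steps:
K(Z) = 5
-13*K(1/(38 + 17)) = -13*5 = -65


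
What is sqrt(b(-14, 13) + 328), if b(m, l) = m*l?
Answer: sqrt(146) ≈ 12.083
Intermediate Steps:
b(m, l) = l*m
sqrt(b(-14, 13) + 328) = sqrt(13*(-14) + 328) = sqrt(-182 + 328) = sqrt(146)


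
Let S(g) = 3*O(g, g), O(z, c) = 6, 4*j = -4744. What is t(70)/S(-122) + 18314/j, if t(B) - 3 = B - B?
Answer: -54349/3558 ≈ -15.275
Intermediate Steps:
t(B) = 3 (t(B) = 3 + (B - B) = 3 + 0 = 3)
j = -1186 (j = (1/4)*(-4744) = -1186)
S(g) = 18 (S(g) = 3*6 = 18)
t(70)/S(-122) + 18314/j = 3/18 + 18314/(-1186) = 3*(1/18) + 18314*(-1/1186) = 1/6 - 9157/593 = -54349/3558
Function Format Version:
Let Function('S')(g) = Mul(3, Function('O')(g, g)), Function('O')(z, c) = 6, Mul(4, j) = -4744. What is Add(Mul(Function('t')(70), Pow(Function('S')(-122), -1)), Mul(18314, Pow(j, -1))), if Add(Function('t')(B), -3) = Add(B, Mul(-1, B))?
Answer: Rational(-54349, 3558) ≈ -15.275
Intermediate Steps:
Function('t')(B) = 3 (Function('t')(B) = Add(3, Add(B, Mul(-1, B))) = Add(3, 0) = 3)
j = -1186 (j = Mul(Rational(1, 4), -4744) = -1186)
Function('S')(g) = 18 (Function('S')(g) = Mul(3, 6) = 18)
Add(Mul(Function('t')(70), Pow(Function('S')(-122), -1)), Mul(18314, Pow(j, -1))) = Add(Mul(3, Pow(18, -1)), Mul(18314, Pow(-1186, -1))) = Add(Mul(3, Rational(1, 18)), Mul(18314, Rational(-1, 1186))) = Add(Rational(1, 6), Rational(-9157, 593)) = Rational(-54349, 3558)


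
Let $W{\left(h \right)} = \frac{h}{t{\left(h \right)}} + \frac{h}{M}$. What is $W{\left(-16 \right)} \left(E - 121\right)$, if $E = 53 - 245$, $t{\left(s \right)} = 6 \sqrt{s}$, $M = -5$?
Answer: $- \frac{5008}{5} - \frac{626 i}{3} \approx -1001.6 - 208.67 i$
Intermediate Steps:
$W{\left(h \right)} = - \frac{h}{5} + \frac{\sqrt{h}}{6}$ ($W{\left(h \right)} = \frac{h}{6 \sqrt{h}} + \frac{h}{-5} = h \frac{1}{6 \sqrt{h}} + h \left(- \frac{1}{5}\right) = \frac{\sqrt{h}}{6} - \frac{h}{5} = - \frac{h}{5} + \frac{\sqrt{h}}{6}$)
$E = -192$
$W{\left(-16 \right)} \left(E - 121\right) = \left(\left(- \frac{1}{5}\right) \left(-16\right) + \frac{\sqrt{-16}}{6}\right) \left(-192 - 121\right) = \left(\frac{16}{5} + \frac{4 i}{6}\right) \left(-313\right) = \left(\frac{16}{5} + \frac{2 i}{3}\right) \left(-313\right) = - \frac{5008}{5} - \frac{626 i}{3}$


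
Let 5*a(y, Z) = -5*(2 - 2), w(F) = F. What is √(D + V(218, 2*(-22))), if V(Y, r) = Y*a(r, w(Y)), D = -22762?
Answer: I*√22762 ≈ 150.87*I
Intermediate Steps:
a(y, Z) = 0 (a(y, Z) = (-5*(2 - 2))/5 = (-5*0)/5 = (⅕)*0 = 0)
V(Y, r) = 0 (V(Y, r) = Y*0 = 0)
√(D + V(218, 2*(-22))) = √(-22762 + 0) = √(-22762) = I*√22762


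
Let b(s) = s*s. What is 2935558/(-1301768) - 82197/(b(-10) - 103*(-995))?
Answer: -68024273621/22256978380 ≈ -3.0563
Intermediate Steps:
b(s) = s²
2935558/(-1301768) - 82197/(b(-10) - 103*(-995)) = 2935558/(-1301768) - 82197/((-10)² - 103*(-995)) = 2935558*(-1/1301768) - 82197/(100 + 102485) = -1467779/650884 - 82197/102585 = -1467779/650884 - 82197*1/102585 = -1467779/650884 - 27399/34195 = -68024273621/22256978380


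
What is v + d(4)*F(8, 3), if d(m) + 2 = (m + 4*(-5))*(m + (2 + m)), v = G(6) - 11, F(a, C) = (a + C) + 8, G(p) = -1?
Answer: -3090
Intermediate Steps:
F(a, C) = 8 + C + a (F(a, C) = (C + a) + 8 = 8 + C + a)
v = -12 (v = -1 - 11 = -12)
d(m) = -2 + (-20 + m)*(2 + 2*m) (d(m) = -2 + (m + 4*(-5))*(m + (2 + m)) = -2 + (m - 20)*(2 + 2*m) = -2 + (-20 + m)*(2 + 2*m))
v + d(4)*F(8, 3) = -12 + (-42 - 38*4 + 2*4**2)*(8 + 3 + 8) = -12 + (-42 - 152 + 2*16)*19 = -12 + (-42 - 152 + 32)*19 = -12 - 162*19 = -12 - 3078 = -3090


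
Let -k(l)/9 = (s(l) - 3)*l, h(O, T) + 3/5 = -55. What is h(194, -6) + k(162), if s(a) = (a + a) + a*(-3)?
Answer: 1202572/5 ≈ 2.4051e+5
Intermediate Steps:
s(a) = -a (s(a) = 2*a - 3*a = -a)
h(O, T) = -278/5 (h(O, T) = -⅗ - 55 = -278/5)
k(l) = -9*l*(-3 - l) (k(l) = -9*(-l - 3)*l = -9*(-3 - l)*l = -9*l*(-3 - l))
h(194, -6) + k(162) = -278/5 + 9*162*(3 + 162) = -278/5 + 9*162*165 = -278/5 + 240570 = 1202572/5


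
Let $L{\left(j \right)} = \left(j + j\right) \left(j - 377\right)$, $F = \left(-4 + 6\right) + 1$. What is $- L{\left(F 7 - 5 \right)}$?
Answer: $11552$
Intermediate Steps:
$F = 3$ ($F = 2 + 1 = 3$)
$L{\left(j \right)} = 2 j \left(-377 + j\right)$
$- L{\left(F 7 - 5 \right)} = - 2 \left(3 \cdot 7 - 5\right) \left(-377 + \left(3 \cdot 7 - 5\right)\right) = - 2 \left(21 - 5\right) \left(-377 + \left(21 - 5\right)\right) = - 2 \cdot 16 \left(-377 + 16\right) = - 2 \cdot 16 \left(-361\right) = \left(-1\right) \left(-11552\right) = 11552$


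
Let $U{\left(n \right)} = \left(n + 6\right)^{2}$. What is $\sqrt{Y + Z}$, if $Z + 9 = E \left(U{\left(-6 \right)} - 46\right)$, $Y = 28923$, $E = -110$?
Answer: $\sqrt{33974} \approx 184.32$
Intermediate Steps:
$U{\left(n \right)} = \left(6 + n\right)^{2}$
$Z = 5051$ ($Z = -9 - 110 \left(\left(6 - 6\right)^{2} - 46\right) = -9 - 110 \left(0^{2} - 46\right) = -9 - 110 \left(0 - 46\right) = -9 - -5060 = -9 + 5060 = 5051$)
$\sqrt{Y + Z} = \sqrt{28923 + 5051} = \sqrt{33974}$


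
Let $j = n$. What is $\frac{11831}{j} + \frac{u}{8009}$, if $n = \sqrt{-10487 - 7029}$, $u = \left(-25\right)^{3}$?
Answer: $- \frac{15625}{8009} - \frac{11831 i \sqrt{4379}}{8758} \approx -1.9509 - 89.393 i$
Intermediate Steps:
$u = -15625$
$n = 2 i \sqrt{4379}$ ($n = \sqrt{-17516} = 2 i \sqrt{4379} \approx 132.35 i$)
$j = 2 i \sqrt{4379} \approx 132.35 i$
$\frac{11831}{j} + \frac{u}{8009} = \frac{11831}{2 i \sqrt{4379}} - \frac{15625}{8009} = 11831 \left(- \frac{i \sqrt{4379}}{8758}\right) - \frac{15625}{8009} = - \frac{11831 i \sqrt{4379}}{8758} - \frac{15625}{8009} = - \frac{15625}{8009} - \frac{11831 i \sqrt{4379}}{8758}$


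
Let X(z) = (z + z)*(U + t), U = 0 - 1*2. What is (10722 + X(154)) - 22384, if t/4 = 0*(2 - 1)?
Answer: -12278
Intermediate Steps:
U = -2 (U = 0 - 2 = -2)
t = 0 (t = 4*(0*(2 - 1)) = 4*(0*1) = 4*0 = 0)
X(z) = -4*z (X(z) = (z + z)*(-2 + 0) = (2*z)*(-2) = -4*z)
(10722 + X(154)) - 22384 = (10722 - 4*154) - 22384 = (10722 - 616) - 22384 = 10106 - 22384 = -12278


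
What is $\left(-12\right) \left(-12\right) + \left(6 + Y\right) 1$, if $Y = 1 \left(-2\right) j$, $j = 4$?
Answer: $142$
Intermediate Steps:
$Y = -8$ ($Y = 1 \left(-2\right) 4 = \left(-2\right) 4 = -8$)
$\left(-12\right) \left(-12\right) + \left(6 + Y\right) 1 = \left(-12\right) \left(-12\right) + \left(6 - 8\right) 1 = 144 - 2 = 142$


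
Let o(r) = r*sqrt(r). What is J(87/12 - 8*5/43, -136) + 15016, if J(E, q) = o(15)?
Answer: 15016 + 15*sqrt(15) ≈ 15074.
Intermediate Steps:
o(r) = r**(3/2)
J(E, q) = 15*sqrt(15) (J(E, q) = 15**(3/2) = 15*sqrt(15))
J(87/12 - 8*5/43, -136) + 15016 = 15*sqrt(15) + 15016 = 15016 + 15*sqrt(15)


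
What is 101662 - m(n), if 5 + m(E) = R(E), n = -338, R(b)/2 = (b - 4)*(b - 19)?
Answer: -142521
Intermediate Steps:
R(b) = 2*(-19 + b)*(-4 + b) (R(b) = 2*((b - 4)*(b - 19)) = 2*((-4 + b)*(-19 + b)) = 2*((-19 + b)*(-4 + b)) = 2*(-19 + b)*(-4 + b))
m(E) = 147 - 46*E + 2*E² (m(E) = -5 + (152 - 46*E + 2*E²) = 147 - 46*E + 2*E²)
101662 - m(n) = 101662 - (147 - 46*(-338) + 2*(-338)²) = 101662 - (147 + 15548 + 2*114244) = 101662 - (147 + 15548 + 228488) = 101662 - 1*244183 = 101662 - 244183 = -142521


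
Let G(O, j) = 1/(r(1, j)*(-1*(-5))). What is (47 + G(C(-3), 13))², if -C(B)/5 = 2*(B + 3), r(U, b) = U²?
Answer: 55696/25 ≈ 2227.8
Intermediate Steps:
C(B) = -30 - 10*B (C(B) = -10*(B + 3) = -10*(3 + B) = -5*(6 + 2*B) = -30 - 10*B)
G(O, j) = ⅕ (G(O, j) = 1/(1²*(-1*(-5))) = 1/(1*5) = 1/5 = ⅕)
(47 + G(C(-3), 13))² = (47 + ⅕)² = (236/5)² = 55696/25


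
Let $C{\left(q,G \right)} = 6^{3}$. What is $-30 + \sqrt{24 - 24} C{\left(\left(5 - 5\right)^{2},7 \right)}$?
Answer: $-30$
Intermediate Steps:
$C{\left(q,G \right)} = 216$
$-30 + \sqrt{24 - 24} C{\left(\left(5 - 5\right)^{2},7 \right)} = -30 + \sqrt{24 - 24} \cdot 216 = -30 + \sqrt{0} \cdot 216 = -30 + 0 \cdot 216 = -30 + 0 = -30$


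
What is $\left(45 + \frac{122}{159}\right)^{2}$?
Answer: $\frac{52954729}{25281} \approx 2094.6$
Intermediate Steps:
$\left(45 + \frac{122}{159}\right)^{2} = \left(\frac{7277}{159}\right)^{2} = \frac{52954729}{25281}$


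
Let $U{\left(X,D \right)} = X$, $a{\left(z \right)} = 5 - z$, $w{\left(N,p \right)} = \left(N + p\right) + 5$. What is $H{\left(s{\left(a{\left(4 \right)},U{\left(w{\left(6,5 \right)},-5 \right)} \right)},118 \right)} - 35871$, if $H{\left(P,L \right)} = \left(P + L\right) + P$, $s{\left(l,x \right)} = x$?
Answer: $-35721$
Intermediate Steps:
$w{\left(N,p \right)} = 5 + N + p$
$H{\left(P,L \right)} = L + 2 P$ ($H{\left(P,L \right)} = \left(L + P\right) + P = L + 2 P$)
$H{\left(s{\left(a{\left(4 \right)},U{\left(w{\left(6,5 \right)},-5 \right)} \right)},118 \right)} - 35871 = \left(118 + 2 \left(5 + 6 + 5\right)\right) - 35871 = \left(118 + 2 \cdot 16\right) - 35871 = \left(118 + 32\right) - 35871 = 150 - 35871 = -35721$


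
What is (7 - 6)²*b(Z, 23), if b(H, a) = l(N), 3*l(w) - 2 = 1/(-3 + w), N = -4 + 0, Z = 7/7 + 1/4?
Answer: 13/21 ≈ 0.61905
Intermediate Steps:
Z = 5/4 (Z = 7*(⅐) + 1*(¼) = 1 + ¼ = 5/4 ≈ 1.2500)
N = -4
l(w) = ⅔ + 1/(3*(-3 + w))
b(H, a) = 13/21 (b(H, a) = (-5 + 2*(-4))/(3*(-3 - 4)) = (⅓)*(-5 - 8)/(-7) = (⅓)*(-⅐)*(-13) = 13/21)
(7 - 6)²*b(Z, 23) = (7 - 6)²*(13/21) = 1²*(13/21) = 1*(13/21) = 13/21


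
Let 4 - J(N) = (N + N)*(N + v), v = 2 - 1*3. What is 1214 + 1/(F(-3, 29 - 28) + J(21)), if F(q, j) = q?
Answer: 1018545/839 ≈ 1214.0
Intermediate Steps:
v = -1 (v = 2 - 3 = -1)
J(N) = 4 - 2*N*(-1 + N) (J(N) = 4 - (N + N)*(N - 1) = 4 - 2*N*(-1 + N))
1214 + 1/(F(-3, 29 - 28) + J(21)) = 1214 + 1/(-3 + (4 - 2*21² + 2*21)) = 1214 + 1/(-3 + (4 - 2*441 + 42)) = 1214 + 1/(-3 + (4 - 882 + 42)) = 1214 + 1/(-3 - 836) = 1214 + 1/(-839) = 1214 - 1/839 = 1018545/839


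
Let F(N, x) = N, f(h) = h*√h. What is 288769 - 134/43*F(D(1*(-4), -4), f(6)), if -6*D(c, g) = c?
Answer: 37250933/129 ≈ 2.8877e+5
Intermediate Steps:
f(h) = h^(3/2)
D(c, g) = -c/6
288769 - 134/43*F(D(1*(-4), -4), f(6)) = 288769 - 134/43*(-(-4)/6) = 288769 - 134*(1/43)*(-⅙*(-4)) = 288769 - 134*2/(43*3) = 288769 - 1*268/129 = 288769 - 268/129 = 37250933/129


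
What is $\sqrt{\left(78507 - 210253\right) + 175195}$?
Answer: $\sqrt{43449} \approx 208.44$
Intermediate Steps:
$\sqrt{\left(78507 - 210253\right) + 175195} = \sqrt{-131746 + 175195} = \sqrt{43449}$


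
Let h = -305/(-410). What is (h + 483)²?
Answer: 1573470889/6724 ≈ 2.3401e+5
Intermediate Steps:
h = 61/82 (h = -305*(-1/410) = 61/82 ≈ 0.74390)
(h + 483)² = (61/82 + 483)² = (39667/82)² = 1573470889/6724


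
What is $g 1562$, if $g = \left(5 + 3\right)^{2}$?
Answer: $99968$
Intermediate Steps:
$g = 64$ ($g = 8^{2} = 64$)
$g 1562 = 64 \cdot 1562 = 99968$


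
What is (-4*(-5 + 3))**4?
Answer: 4096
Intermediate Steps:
(-4*(-5 + 3))**4 = (-4*(-2))**4 = 8**4 = 4096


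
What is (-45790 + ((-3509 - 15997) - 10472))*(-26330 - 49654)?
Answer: 5757155712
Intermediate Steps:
(-45790 + ((-3509 - 15997) - 10472))*(-26330 - 49654) = (-45790 + (-19506 - 10472))*(-75984) = (-45790 - 29978)*(-75984) = -75768*(-75984) = 5757155712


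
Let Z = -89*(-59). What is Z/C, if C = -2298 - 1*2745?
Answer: -5251/5043 ≈ -1.0412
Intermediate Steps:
C = -5043 (C = -2298 - 2745 = -5043)
Z = 5251
Z/C = 5251/(-5043) = 5251*(-1/5043) = -5251/5043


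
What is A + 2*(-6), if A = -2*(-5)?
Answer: -2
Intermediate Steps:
A = 10
A + 2*(-6) = 10 + 2*(-6) = 10 - 12 = -2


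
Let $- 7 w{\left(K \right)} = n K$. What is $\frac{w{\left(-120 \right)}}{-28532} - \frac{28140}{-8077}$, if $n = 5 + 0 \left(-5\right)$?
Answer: $\frac{1403846790}{403292687} \approx 3.481$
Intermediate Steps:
$n = 5$ ($n = 5 + 0 = 5$)
$w{\left(K \right)} = - \frac{5 K}{7}$
$\frac{w{\left(-120 \right)}}{-28532} - \frac{28140}{-8077} = \frac{\left(- \frac{5}{7}\right) \left(-120\right)}{-28532} - \frac{28140}{-8077} = \frac{600}{7} \left(- \frac{1}{28532}\right) - - \frac{28140}{8077} = - \frac{150}{49931} + \frac{28140}{8077} = \frac{1403846790}{403292687}$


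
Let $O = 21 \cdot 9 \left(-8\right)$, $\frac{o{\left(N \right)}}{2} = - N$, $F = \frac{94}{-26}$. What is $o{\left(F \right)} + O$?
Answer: $- \frac{19562}{13} \approx -1504.8$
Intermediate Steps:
$F = - \frac{47}{13}$ ($F = 94 \left(- \frac{1}{26}\right) = - \frac{47}{13} \approx -3.6154$)
$o{\left(N \right)} = - 2 N$ ($o{\left(N \right)} = 2 \left(- N\right) = - 2 N$)
$O = -1512$ ($O = 189 \left(-8\right) = -1512$)
$o{\left(F \right)} + O = \left(-2\right) \left(- \frac{47}{13}\right) - 1512 = \frac{94}{13} - 1512 = - \frac{19562}{13}$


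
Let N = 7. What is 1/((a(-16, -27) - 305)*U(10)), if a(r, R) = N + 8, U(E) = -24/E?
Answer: 1/696 ≈ 0.0014368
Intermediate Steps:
a(r, R) = 15 (a(r, R) = 7 + 8 = 15)
1/((a(-16, -27) - 305)*U(10)) = 1/((15 - 305)*((-24/10))) = 1/((-290)*((-24*⅒))) = -1/(290*(-12/5)) = -1/290*(-5/12) = 1/696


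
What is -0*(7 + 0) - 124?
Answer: -124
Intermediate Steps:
-0*(7 + 0) - 124 = -0*7 - 124 = -153*0 - 124 = 0 - 124 = -124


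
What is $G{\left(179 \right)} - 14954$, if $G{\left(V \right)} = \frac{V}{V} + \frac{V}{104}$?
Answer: $- \frac{1554933}{104} \approx -14951.0$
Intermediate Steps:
$G{\left(V \right)} = 1 + \frac{V}{104}$ ($G{\left(V \right)} = 1 + V \frac{1}{104} = 1 + \frac{V}{104}$)
$G{\left(179 \right)} - 14954 = \left(1 + \frac{1}{104} \cdot 179\right) - 14954 = \left(1 + \frac{179}{104}\right) - 14954 = \frac{283}{104} - 14954 = - \frac{1554933}{104}$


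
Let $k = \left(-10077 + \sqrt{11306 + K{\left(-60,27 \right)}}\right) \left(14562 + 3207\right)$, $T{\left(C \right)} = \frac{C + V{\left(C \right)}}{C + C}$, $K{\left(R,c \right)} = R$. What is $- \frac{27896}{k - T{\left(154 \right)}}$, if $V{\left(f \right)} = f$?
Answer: $\frac{2497503968872}{16029146609253995} + \frac{247842012 \sqrt{11246}}{16029146609253995} \approx 0.00015745$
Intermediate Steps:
$T{\left(C \right)} = 1$ ($T{\left(C \right)} = \frac{C + C}{C + C} = \frac{2 C}{2 C} = 2 C \frac{1}{2 C} = 1$)
$k = -179058213 + 17769 \sqrt{11246}$ ($k = \left(-10077 + \sqrt{11306 - 60}\right) \left(14562 + 3207\right) = \left(-10077 + \sqrt{11246}\right) 17769 = -179058213 + 17769 \sqrt{11246} \approx -1.7717 \cdot 10^{8}$)
$- \frac{27896}{k - T{\left(154 \right)}} = - \frac{27896}{\left(-179058213 + 17769 \sqrt{11246}\right) - 1} = - \frac{27896}{-179058214 + 17769 \sqrt{11246}}$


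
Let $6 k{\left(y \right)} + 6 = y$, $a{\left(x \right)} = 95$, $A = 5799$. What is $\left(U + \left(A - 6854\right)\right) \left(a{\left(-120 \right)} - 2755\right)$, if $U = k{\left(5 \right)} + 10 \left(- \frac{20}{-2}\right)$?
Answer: $\frac{7622230}{3} \approx 2.5407 \cdot 10^{6}$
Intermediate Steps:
$k{\left(y \right)} = -1 + \frac{y}{6}$
$U = \frac{599}{6}$ ($U = \left(-1 + \frac{1}{6} \cdot 5\right) + 10 \left(- \frac{20}{-2}\right) = \left(-1 + \frac{5}{6}\right) + 10 \left(\left(-20\right) \left(- \frac{1}{2}\right)\right) = - \frac{1}{6} + 10 \cdot 10 = - \frac{1}{6} + 100 = \frac{599}{6} \approx 99.833$)
$\left(U + \left(A - 6854\right)\right) \left(a{\left(-120 \right)} - 2755\right) = \left(\frac{599}{6} + \left(5799 - 6854\right)\right) \left(95 - 2755\right) = \left(\frac{599}{6} - 1055\right) \left(-2660\right) = \left(- \frac{5731}{6}\right) \left(-2660\right) = \frac{7622230}{3}$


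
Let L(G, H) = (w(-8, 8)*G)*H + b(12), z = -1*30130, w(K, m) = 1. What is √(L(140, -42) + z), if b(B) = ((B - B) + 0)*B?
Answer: I*√36010 ≈ 189.76*I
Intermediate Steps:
b(B) = 0 (b(B) = (0 + 0)*B = 0*B = 0)
z = -30130
L(G, H) = G*H (L(G, H) = (1*G)*H + 0 = G*H + 0 = G*H)
√(L(140, -42) + z) = √(140*(-42) - 30130) = √(-5880 - 30130) = √(-36010) = I*√36010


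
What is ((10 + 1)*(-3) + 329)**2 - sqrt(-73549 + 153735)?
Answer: 87616 - sqrt(80186) ≈ 87333.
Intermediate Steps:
((10 + 1)*(-3) + 329)**2 - sqrt(-73549 + 153735) = (11*(-3) + 329)**2 - sqrt(80186) = (-33 + 329)**2 - sqrt(80186) = 296**2 - sqrt(80186) = 87616 - sqrt(80186)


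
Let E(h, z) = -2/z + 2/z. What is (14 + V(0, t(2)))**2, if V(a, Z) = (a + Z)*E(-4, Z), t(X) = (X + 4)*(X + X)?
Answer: 196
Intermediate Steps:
t(X) = 2*X*(4 + X) (t(X) = (4 + X)*(2*X) = 2*X*(4 + X))
E(h, z) = 0
V(a, Z) = 0 (V(a, Z) = (a + Z)*0 = (Z + a)*0 = 0)
(14 + V(0, t(2)))**2 = (14 + 0)**2 = 14**2 = 196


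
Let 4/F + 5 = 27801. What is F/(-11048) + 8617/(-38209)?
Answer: -661549118793/2933402439368 ≈ -0.22552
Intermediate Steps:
F = 1/6949 (F = 4/(-5 + 27801) = 4/27796 = 4*(1/27796) = 1/6949 ≈ 0.00014391)
F/(-11048) + 8617/(-38209) = (1/6949)/(-11048) + 8617/(-38209) = (1/6949)*(-1/11048) + 8617*(-1/38209) = -1/76772552 - 8617/38209 = -661549118793/2933402439368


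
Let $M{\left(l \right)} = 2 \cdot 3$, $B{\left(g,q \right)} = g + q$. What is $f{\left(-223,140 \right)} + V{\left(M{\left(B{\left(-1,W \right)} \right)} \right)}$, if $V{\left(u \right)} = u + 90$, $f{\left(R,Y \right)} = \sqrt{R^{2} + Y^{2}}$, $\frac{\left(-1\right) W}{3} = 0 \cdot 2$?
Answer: $96 + \sqrt{69329} \approx 359.3$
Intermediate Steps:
$W = 0$ ($W = - 3 \cdot 0 \cdot 2 = \left(-3\right) 0 = 0$)
$M{\left(l \right)} = 6$
$V{\left(u \right)} = 90 + u$
$f{\left(-223,140 \right)} + V{\left(M{\left(B{\left(-1,W \right)} \right)} \right)} = \sqrt{\left(-223\right)^{2} + 140^{2}} + \left(90 + 6\right) = \sqrt{49729 + 19600} + 96 = \sqrt{69329} + 96 = 96 + \sqrt{69329}$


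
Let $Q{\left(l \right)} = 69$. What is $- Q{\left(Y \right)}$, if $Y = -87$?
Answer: $-69$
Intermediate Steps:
$- Q{\left(Y \right)} = \left(-1\right) 69 = -69$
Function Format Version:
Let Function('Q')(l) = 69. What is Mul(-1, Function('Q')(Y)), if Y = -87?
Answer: -69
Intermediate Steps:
Mul(-1, Function('Q')(Y)) = Mul(-1, 69) = -69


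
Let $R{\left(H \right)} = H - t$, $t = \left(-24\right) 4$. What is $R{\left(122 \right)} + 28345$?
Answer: $28563$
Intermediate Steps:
$t = -96$
$R{\left(H \right)} = 96 + H$ ($R{\left(H \right)} = H - -96 = H + 96 = 96 + H$)
$R{\left(122 \right)} + 28345 = \left(96 + 122\right) + 28345 = 218 + 28345 = 28563$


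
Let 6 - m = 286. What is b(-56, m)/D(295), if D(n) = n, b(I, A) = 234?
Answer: 234/295 ≈ 0.79322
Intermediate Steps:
m = -280 (m = 6 - 1*286 = 6 - 286 = -280)
b(-56, m)/D(295) = 234/295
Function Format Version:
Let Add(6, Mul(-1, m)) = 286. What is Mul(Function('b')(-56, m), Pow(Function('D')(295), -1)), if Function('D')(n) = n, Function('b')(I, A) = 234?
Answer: Rational(234, 295) ≈ 0.79322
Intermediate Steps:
m = -280 (m = Add(6, Mul(-1, 286)) = Add(6, -286) = -280)
Mul(Function('b')(-56, m), Pow(Function('D')(295), -1)) = Mul(234, Pow(295, -1)) = Mul(234, Rational(1, 295)) = Rational(234, 295)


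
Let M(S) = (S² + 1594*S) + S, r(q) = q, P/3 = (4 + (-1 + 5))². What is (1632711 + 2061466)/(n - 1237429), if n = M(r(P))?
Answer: -3694177/894325 ≈ -4.1307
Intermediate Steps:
P = 192 (P = 3*(4 + (-1 + 5))² = 3*(4 + 4)² = 3*8² = 3*64 = 192)
M(S) = S² + 1595*S
n = 343104 (n = 192*(1595 + 192) = 192*1787 = 343104)
(1632711 + 2061466)/(n - 1237429) = (1632711 + 2061466)/(343104 - 1237429) = 3694177/(-894325) = 3694177*(-1/894325) = -3694177/894325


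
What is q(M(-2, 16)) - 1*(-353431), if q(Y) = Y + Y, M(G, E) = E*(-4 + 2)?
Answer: 353367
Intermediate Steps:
M(G, E) = -2*E (M(G, E) = E*(-2) = -2*E)
q(Y) = 2*Y
q(M(-2, 16)) - 1*(-353431) = 2*(-2*16) - 1*(-353431) = 2*(-32) + 353431 = -64 + 353431 = 353367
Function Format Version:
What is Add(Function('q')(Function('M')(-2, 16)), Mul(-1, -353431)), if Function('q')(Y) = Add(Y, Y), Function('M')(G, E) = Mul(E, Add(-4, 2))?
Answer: 353367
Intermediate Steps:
Function('M')(G, E) = Mul(-2, E) (Function('M')(G, E) = Mul(E, -2) = Mul(-2, E))
Function('q')(Y) = Mul(2, Y)
Add(Function('q')(Function('M')(-2, 16)), Mul(-1, -353431)) = Add(Mul(2, Mul(-2, 16)), Mul(-1, -353431)) = Add(Mul(2, -32), 353431) = Add(-64, 353431) = 353367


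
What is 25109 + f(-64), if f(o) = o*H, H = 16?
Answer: 24085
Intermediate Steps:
f(o) = 16*o (f(o) = o*16 = 16*o)
25109 + f(-64) = 25109 + 16*(-64) = 25109 - 1024 = 24085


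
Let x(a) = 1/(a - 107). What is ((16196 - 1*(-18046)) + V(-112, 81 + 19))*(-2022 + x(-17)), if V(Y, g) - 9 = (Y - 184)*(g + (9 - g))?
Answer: -7919776923/124 ≈ -6.3869e+7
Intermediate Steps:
x(a) = 1/(-107 + a)
V(Y, g) = -1647 + 9*Y (V(Y, g) = 9 + (Y - 184)*(g + (9 - g)) = 9 + (-184 + Y)*9 = 9 + (-1656 + 9*Y) = -1647 + 9*Y)
((16196 - 1*(-18046)) + V(-112, 81 + 19))*(-2022 + x(-17)) = ((16196 - 1*(-18046)) + (-1647 + 9*(-112)))*(-2022 + 1/(-107 - 17)) = ((16196 + 18046) + (-1647 - 1008))*(-2022 + 1/(-124)) = (34242 - 2655)*(-2022 - 1/124) = 31587*(-250729/124) = -7919776923/124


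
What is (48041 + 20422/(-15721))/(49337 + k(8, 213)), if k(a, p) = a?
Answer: 755232139/775752745 ≈ 0.97355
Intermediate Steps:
(48041 + 20422/(-15721))/(49337 + k(8, 213)) = (48041 + 20422/(-15721))/(49337 + 8) = (48041 + 20422*(-1/15721))/49345 = (48041 - 20422/15721)*(1/49345) = (755232139/15721)*(1/49345) = 755232139/775752745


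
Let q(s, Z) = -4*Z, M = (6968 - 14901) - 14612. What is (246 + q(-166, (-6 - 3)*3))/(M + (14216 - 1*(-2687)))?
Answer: -177/2821 ≈ -0.062744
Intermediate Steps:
M = -22545 (M = -7933 - 14612 = -22545)
(246 + q(-166, (-6 - 3)*3))/(M + (14216 - 1*(-2687))) = (246 - 4*(-6 - 3)*3)/(-22545 + (14216 - 1*(-2687))) = (246 - (-36)*3)/(-22545 + (14216 + 2687)) = (246 - 4*(-27))/(-22545 + 16903) = (246 + 108)/(-5642) = 354*(-1/5642) = -177/2821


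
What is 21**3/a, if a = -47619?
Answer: -1029/5291 ≈ -0.19448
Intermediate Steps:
21**3/a = 21**3/(-47619) = 9261*(-1/47619) = -1029/5291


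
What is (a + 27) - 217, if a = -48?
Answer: -238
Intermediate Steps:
(a + 27) - 217 = (-48 + 27) - 217 = -21 - 217 = -238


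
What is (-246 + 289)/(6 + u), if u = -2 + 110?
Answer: 43/114 ≈ 0.37719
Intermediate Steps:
u = 108
(-246 + 289)/(6 + u) = (-246 + 289)/(6 + 108) = 43/114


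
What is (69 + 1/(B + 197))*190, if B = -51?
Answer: 957125/73 ≈ 13111.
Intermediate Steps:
(69 + 1/(B + 197))*190 = (69 + 1/(-51 + 197))*190 = (69 + 1/146)*190 = (10075/146)*190 = 957125/73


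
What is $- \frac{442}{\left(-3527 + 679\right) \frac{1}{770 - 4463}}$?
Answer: $- \frac{816153}{1424} \approx -573.14$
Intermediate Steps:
$- \frac{442}{\left(-3527 + 679\right) \frac{1}{770 - 4463}} = - \frac{442}{\left(-2848\right) \frac{1}{-3693}} = - \frac{442}{\left(-2848\right) \left(- \frac{1}{3693}\right)} = - \frac{442}{\frac{2848}{3693}} = \left(-442\right) \frac{3693}{2848} = - \frac{816153}{1424}$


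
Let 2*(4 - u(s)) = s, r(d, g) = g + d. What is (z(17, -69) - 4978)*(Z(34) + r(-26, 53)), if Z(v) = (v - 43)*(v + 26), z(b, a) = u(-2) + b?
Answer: 2542428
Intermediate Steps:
r(d, g) = d + g
u(s) = 4 - s/2
z(b, a) = 5 + b (z(b, a) = (4 - ½*(-2)) + b = (4 + 1) + b = 5 + b)
Z(v) = (-43 + v)*(26 + v)
(z(17, -69) - 4978)*(Z(34) + r(-26, 53)) = ((5 + 17) - 4978)*((-1118 + 34² - 17*34) + (-26 + 53)) = (22 - 4978)*((-1118 + 1156 - 578) + 27) = -4956*(-540 + 27) = -4956*(-513) = 2542428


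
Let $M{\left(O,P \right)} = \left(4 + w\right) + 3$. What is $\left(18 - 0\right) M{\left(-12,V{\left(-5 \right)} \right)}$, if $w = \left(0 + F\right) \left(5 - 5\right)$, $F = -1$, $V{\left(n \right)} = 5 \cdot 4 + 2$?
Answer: $126$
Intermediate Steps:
$V{\left(n \right)} = 22$ ($V{\left(n \right)} = 20 + 2 = 22$)
$w = 0$ ($w = \left(0 - 1\right) \left(5 - 5\right) = \left(-1\right) 0 = 0$)
$M{\left(O,P \right)} = 7$ ($M{\left(O,P \right)} = \left(4 + 0\right) + 3 = 4 + 3 = 7$)
$\left(18 - 0\right) M{\left(-12,V{\left(-5 \right)} \right)} = \left(18 - 0\right) 7 = \left(18 + 0\right) 7 = 18 \cdot 7 = 126$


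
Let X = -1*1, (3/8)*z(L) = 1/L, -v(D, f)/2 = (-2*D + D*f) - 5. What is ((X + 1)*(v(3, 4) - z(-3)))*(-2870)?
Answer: 0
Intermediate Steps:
v(D, f) = 10 + 4*D - 2*D*f (v(D, f) = -2*((-2*D + D*f) - 5) = -2*(-5 - 2*D + D*f) = 10 + 4*D - 2*D*f)
z(L) = 8/(3*L)
X = -1
((X + 1)*(v(3, 4) - z(-3)))*(-2870) = ((-1 + 1)*((10 + 4*3 - 2*3*4) - 8/(3*(-3))))*(-2870) = (0*((10 + 12 - 24) - 8*(-1)/(3*3)))*(-2870) = (0*(-2 - 1*(-8/9)))*(-2870) = (0*(-2 + 8/9))*(-2870) = (0*(-10/9))*(-2870) = 0*(-2870) = 0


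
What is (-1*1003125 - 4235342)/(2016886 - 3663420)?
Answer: 5238467/1646534 ≈ 3.1815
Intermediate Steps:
(-1*1003125 - 4235342)/(2016886 - 3663420) = (-1003125 - 4235342)/(-1646534) = -5238467*(-1/1646534) = 5238467/1646534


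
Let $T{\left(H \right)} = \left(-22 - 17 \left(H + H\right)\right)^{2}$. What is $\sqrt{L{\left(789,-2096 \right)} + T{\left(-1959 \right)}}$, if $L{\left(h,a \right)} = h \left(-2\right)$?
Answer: $\sqrt{4433427478} \approx 66584.0$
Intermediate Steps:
$L{\left(h,a \right)} = - 2 h$
$T{\left(H \right)} = \left(-22 - 34 H\right)^{2}$ ($T{\left(H \right)} = \left(-22 - 17 \cdot 2 H\right)^{2} = \left(-22 - 34 H\right)^{2}$)
$\sqrt{L{\left(789,-2096 \right)} + T{\left(-1959 \right)}} = \sqrt{\left(-2\right) 789 + 4 \left(11 + 17 \left(-1959\right)\right)^{2}} = \sqrt{-1578 + 4 \left(11 - 33303\right)^{2}} = \sqrt{-1578 + 4 \left(-33292\right)^{2}} = \sqrt{-1578 + 4 \cdot 1108357264} = \sqrt{-1578 + 4433429056} = \sqrt{4433427478}$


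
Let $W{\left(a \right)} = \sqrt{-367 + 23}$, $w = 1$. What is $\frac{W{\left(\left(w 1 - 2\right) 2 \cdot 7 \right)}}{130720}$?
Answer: $\frac{i \sqrt{86}}{65360} \approx 0.00014189 i$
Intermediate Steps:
$W{\left(a \right)} = 2 i \sqrt{86}$ ($W{\left(a \right)} = \sqrt{-344} = 2 i \sqrt{86}$)
$\frac{W{\left(\left(w 1 - 2\right) 2 \cdot 7 \right)}}{130720} = \frac{2 i \sqrt{86}}{130720} = 2 i \sqrt{86} \cdot \frac{1}{130720} = \frac{i \sqrt{86}}{65360}$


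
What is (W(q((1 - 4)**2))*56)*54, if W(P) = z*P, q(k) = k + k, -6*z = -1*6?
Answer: 54432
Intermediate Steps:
z = 1 (z = -(-1)*6/6 = -1/6*(-6) = 1)
q(k) = 2*k
W(P) = P (W(P) = 1*P = P)
(W(q((1 - 4)**2))*56)*54 = ((2*(1 - 4)**2)*56)*54 = ((2*(-3)**2)*56)*54 = ((2*9)*56)*54 = (18*56)*54 = 1008*54 = 54432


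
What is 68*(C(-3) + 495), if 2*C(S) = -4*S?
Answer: 34068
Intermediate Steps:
C(S) = -2*S (C(S) = (-4*S)/2 = -2*S)
68*(C(-3) + 495) = 68*(-2*(-3) + 495) = 68*(6 + 495) = 68*501 = 34068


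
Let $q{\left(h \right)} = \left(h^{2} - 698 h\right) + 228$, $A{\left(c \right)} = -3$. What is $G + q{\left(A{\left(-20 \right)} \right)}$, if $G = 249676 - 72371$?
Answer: $179636$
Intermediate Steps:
$q{\left(h \right)} = 228 + h^{2} - 698 h$
$G = 177305$ ($G = 249676 - 72371 = 177305$)
$G + q{\left(A{\left(-20 \right)} \right)} = 177305 + \left(228 + \left(-3\right)^{2} - -2094\right) = 177305 + \left(228 + 9 + 2094\right) = 177305 + 2331 = 179636$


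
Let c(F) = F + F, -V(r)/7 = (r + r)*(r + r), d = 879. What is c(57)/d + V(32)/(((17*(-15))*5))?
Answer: 8449346/373575 ≈ 22.618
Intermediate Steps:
V(r) = -28*r**2 (V(r) = -7*(r + r)*(r + r) = -7*2*r*2*r = -28*r**2)
c(F) = 2*F
c(57)/d + V(32)/(((17*(-15))*5)) = (2*57)/879 + (-28*32**2)/(((17*(-15))*5)) = 114*(1/879) + (-28*1024)/((-255*5)) = 38/293 - 28672/(-1275) = 38/293 - 28672*(-1/1275) = 38/293 + 28672/1275 = 8449346/373575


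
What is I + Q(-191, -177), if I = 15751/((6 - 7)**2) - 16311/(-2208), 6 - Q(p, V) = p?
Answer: 11743165/736 ≈ 15955.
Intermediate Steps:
Q(p, V) = 6 - p
I = 11598173/736 (I = 15751/((-1)**2) - 16311*(-1/2208) = 15751/1 + 5437/736 = 15751*1 + 5437/736 = 15751 + 5437/736 = 11598173/736 ≈ 15758.)
I + Q(-191, -177) = 11598173/736 + (6 - 1*(-191)) = 11598173/736 + (6 + 191) = 11598173/736 + 197 = 11743165/736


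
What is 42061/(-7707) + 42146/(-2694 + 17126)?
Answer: -141102565/55613712 ≈ -2.5372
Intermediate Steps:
42061/(-7707) + 42146/(-2694 + 17126) = 42061*(-1/7707) + 42146/14432 = -42061/7707 + 42146*(1/14432) = -42061/7707 + 21073/7216 = -141102565/55613712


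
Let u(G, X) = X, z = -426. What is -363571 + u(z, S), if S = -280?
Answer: -363851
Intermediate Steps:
-363571 + u(z, S) = -363571 - 280 = -363851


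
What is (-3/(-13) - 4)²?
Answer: 2401/169 ≈ 14.207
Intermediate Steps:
(-3/(-13) - 4)² = (-3*(-1/13) - 4)² = (3/13 - 4)² = (-49/13)² = 2401/169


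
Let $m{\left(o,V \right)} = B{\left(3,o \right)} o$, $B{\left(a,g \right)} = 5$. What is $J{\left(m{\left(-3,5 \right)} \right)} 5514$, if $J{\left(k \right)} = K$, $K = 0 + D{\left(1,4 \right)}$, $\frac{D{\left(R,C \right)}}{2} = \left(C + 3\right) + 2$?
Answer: $99252$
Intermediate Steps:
$D{\left(R,C \right)} = 10 + 2 C$ ($D{\left(R,C \right)} = 2 \left(\left(C + 3\right) + 2\right) = 2 \left(\left(3 + C\right) + 2\right) = 2 \left(5 + C\right) = 10 + 2 C$)
$K = 18$ ($K = 0 + \left(10 + 2 \cdot 4\right) = 0 + \left(10 + 8\right) = 0 + 18 = 18$)
$m{\left(o,V \right)} = 5 o$
$J{\left(k \right)} = 18$
$J{\left(m{\left(-3,5 \right)} \right)} 5514 = 18 \cdot 5514 = 99252$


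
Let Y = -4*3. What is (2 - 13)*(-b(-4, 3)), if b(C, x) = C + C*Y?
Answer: 484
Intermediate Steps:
Y = -12
b(C, x) = -11*C (b(C, x) = C + C*(-12) = C - 12*C = -11*C)
(2 - 13)*(-b(-4, 3)) = (2 - 13)*(-(-11)*(-4)) = -(-11)*44 = -11*(-44) = 484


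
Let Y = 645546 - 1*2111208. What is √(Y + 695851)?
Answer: I*√769811 ≈ 877.39*I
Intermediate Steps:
Y = -1465662 (Y = 645546 - 2111208 = -1465662)
√(Y + 695851) = √(-1465662 + 695851) = √(-769811) = I*√769811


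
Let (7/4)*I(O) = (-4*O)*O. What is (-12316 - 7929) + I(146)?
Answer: -482771/7 ≈ -68967.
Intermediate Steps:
I(O) = -16*O²/7 (I(O) = 4*((-4*O)*O)/7 = 4*(-4*O²)/7 = -16*O²/7)
(-12316 - 7929) + I(146) = (-12316 - 7929) - 16/7*146² = -20245 - 16/7*21316 = -20245 - 341056/7 = -482771/7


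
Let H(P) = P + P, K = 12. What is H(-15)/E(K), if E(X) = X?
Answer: -5/2 ≈ -2.5000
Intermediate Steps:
H(P) = 2*P
H(-15)/E(K) = (2*(-15))/12 = -30*1/12 = -5/2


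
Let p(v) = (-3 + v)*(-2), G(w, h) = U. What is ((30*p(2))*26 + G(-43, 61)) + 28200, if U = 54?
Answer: 29814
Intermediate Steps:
G(w, h) = 54
p(v) = 6 - 2*v
((30*p(2))*26 + G(-43, 61)) + 28200 = ((30*(6 - 2*2))*26 + 54) + 28200 = ((30*(6 - 4))*26 + 54) + 28200 = ((30*2)*26 + 54) + 28200 = (60*26 + 54) + 28200 = (1560 + 54) + 28200 = 1614 + 28200 = 29814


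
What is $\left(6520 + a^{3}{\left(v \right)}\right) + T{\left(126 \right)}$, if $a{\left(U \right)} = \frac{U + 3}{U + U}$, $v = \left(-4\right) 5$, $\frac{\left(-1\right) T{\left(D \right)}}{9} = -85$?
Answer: $\frac{466244913}{64000} \approx 7285.1$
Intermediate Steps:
$T{\left(D \right)} = 765$ ($T{\left(D \right)} = \left(-9\right) \left(-85\right) = 765$)
$v = -20$
$a{\left(U \right)} = \frac{3 + U}{2 U}$
$\left(6520 + a^{3}{\left(v \right)}\right) + T{\left(126 \right)} = \left(6520 + \left(\frac{3 - 20}{2 \left(-20\right)}\right)^{3}\right) + 765 = \left(6520 + \left(\frac{1}{2} \left(- \frac{1}{20}\right) \left(-17\right)\right)^{3}\right) + 765 = \left(6520 + \left(\frac{17}{40}\right)^{3}\right) + 765 = \left(6520 + \frac{4913}{64000}\right) + 765 = \frac{417284913}{64000} + 765 = \frac{466244913}{64000}$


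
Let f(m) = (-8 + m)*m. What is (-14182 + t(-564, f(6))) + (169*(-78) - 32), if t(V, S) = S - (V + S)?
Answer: -26832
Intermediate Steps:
f(m) = m*(-8 + m)
t(V, S) = -V (t(V, S) = S - (S + V) = S + (-S - V) = -V)
(-14182 + t(-564, f(6))) + (169*(-78) - 32) = (-14182 - 1*(-564)) + (169*(-78) - 32) = (-14182 + 564) + (-13182 - 32) = -13618 - 13214 = -26832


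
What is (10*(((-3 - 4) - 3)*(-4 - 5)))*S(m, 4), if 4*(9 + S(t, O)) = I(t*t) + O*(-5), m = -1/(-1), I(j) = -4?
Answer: -13500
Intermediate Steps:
m = 1 (m = -1*(-1) = 1)
S(t, O) = -10 - 5*O/4 (S(t, O) = -9 + (-4 + O*(-5))/4 = -9 + (-4 - 5*O)/4 = -9 + (-1 - 5*O/4) = -10 - 5*O/4)
(10*(((-3 - 4) - 3)*(-4 - 5)))*S(m, 4) = (10*(((-3 - 4) - 3)*(-4 - 5)))*(-10 - 5/4*4) = (10*((-7 - 3)*(-9)))*(-10 - 5) = (10*(-10*(-9)))*(-15) = (10*90)*(-15) = 900*(-15) = -13500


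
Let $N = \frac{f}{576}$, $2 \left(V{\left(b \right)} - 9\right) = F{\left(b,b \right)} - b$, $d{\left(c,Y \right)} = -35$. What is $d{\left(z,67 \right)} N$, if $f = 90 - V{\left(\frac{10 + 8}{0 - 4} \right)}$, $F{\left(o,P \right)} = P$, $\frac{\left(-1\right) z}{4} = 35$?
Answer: $- \frac{315}{64} \approx -4.9219$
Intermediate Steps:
$z = -140$ ($z = \left(-4\right) 35 = -140$)
$V{\left(b \right)} = 9$ ($V{\left(b \right)} = 9 + \frac{b - b}{2} = 9 + \frac{1}{2} \cdot 0 = 9 + 0 = 9$)
$f = 81$ ($f = 90 - 9 = 81$)
$N = \frac{9}{64}$ ($N = \frac{81}{576} = 81 \cdot \frac{1}{576} = \frac{9}{64} \approx 0.14063$)
$d{\left(z,67 \right)} N = \left(-35\right) \frac{9}{64} = - \frac{315}{64}$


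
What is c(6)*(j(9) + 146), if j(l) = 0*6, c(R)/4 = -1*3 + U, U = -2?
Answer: -2920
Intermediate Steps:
c(R) = -20 (c(R) = 4*(-1*3 - 2) = 4*(-3 - 2) = 4*(-5) = -20)
j(l) = 0
c(6)*(j(9) + 146) = -20*(0 + 146) = -20*146 = -2920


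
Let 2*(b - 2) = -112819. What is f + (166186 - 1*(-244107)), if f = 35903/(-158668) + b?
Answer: 56150268611/158668 ≈ 3.5389e+5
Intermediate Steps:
b = -112815/2 (b = 2 + (½)*(-112819) = 2 - 112819/2 = -112815/2 ≈ -56408.)
f = -8950101113/158668 (f = 35903/(-158668) - 112815/2 = 35903*(-1/158668) - 112815/2 = -35903/158668 - 112815/2 = -8950101113/158668 ≈ -56408.)
f + (166186 - 1*(-244107)) = -8950101113/158668 + (166186 - 1*(-244107)) = -8950101113/158668 + (166186 + 244107) = -8950101113/158668 + 410293 = 56150268611/158668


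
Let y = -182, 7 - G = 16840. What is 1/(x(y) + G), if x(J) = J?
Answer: -1/17015 ≈ -5.8772e-5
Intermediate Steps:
G = -16833 (G = 7 - 1*16840 = 7 - 16840 = -16833)
1/(x(y) + G) = 1/(-182 - 16833) = 1/(-17015) = -1/17015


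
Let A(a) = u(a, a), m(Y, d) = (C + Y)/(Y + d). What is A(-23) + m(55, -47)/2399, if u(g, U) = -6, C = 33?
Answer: -14383/2399 ≈ -5.9954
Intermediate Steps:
m(Y, d) = (33 + Y)/(Y + d)
A(a) = -6
A(-23) + m(55, -47)/2399 = -6 + ((33 + 55)/(55 - 47))/2399 = -6 + (88/8)*(1/2399) = -6 + ((⅛)*88)*(1/2399) = -6 + 11*(1/2399) = -6 + 11/2399 = -14383/2399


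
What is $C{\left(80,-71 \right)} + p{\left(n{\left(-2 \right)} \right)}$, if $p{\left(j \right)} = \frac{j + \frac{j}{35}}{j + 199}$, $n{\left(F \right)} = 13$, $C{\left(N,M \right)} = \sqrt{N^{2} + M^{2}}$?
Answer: $\frac{117}{1855} + \sqrt{11441} \approx 107.03$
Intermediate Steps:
$C{\left(N,M \right)} = \sqrt{M^{2} + N^{2}}$
$p{\left(j \right)} = \frac{36 j}{35 \left(199 + j\right)}$ ($p{\left(j \right)} = \frac{j + j \frac{1}{35}}{199 + j} = \frac{j + \frac{j}{35}}{199 + j} = \frac{\frac{36}{35} j}{199 + j} = \frac{36 j}{35 \left(199 + j\right)}$)
$C{\left(80,-71 \right)} + p{\left(n{\left(-2 \right)} \right)} = \sqrt{\left(-71\right)^{2} + 80^{2}} + \frac{36}{35} \cdot 13 \frac{1}{199 + 13} = \sqrt{5041 + 6400} + \frac{36}{35} \cdot 13 \cdot \frac{1}{212} = \sqrt{11441} + \frac{36}{35} \cdot 13 \cdot \frac{1}{212} = \sqrt{11441} + \frac{117}{1855} = \frac{117}{1855} + \sqrt{11441}$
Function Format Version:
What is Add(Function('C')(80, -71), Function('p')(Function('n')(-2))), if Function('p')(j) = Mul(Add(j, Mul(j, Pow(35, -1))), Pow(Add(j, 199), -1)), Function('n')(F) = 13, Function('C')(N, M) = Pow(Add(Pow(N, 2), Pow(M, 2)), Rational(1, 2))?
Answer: Add(Rational(117, 1855), Pow(11441, Rational(1, 2))) ≈ 107.03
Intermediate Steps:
Function('C')(N, M) = Pow(Add(Pow(M, 2), Pow(N, 2)), Rational(1, 2))
Function('p')(j) = Mul(Rational(36, 35), j, Pow(Add(199, j), -1)) (Function('p')(j) = Mul(Add(j, Mul(j, Rational(1, 35))), Pow(Add(199, j), -1)) = Mul(Add(j, Mul(Rational(1, 35), j)), Pow(Add(199, j), -1)) = Mul(Mul(Rational(36, 35), j), Pow(Add(199, j), -1)) = Mul(Rational(36, 35), j, Pow(Add(199, j), -1)))
Add(Function('C')(80, -71), Function('p')(Function('n')(-2))) = Add(Pow(Add(Pow(-71, 2), Pow(80, 2)), Rational(1, 2)), Mul(Rational(36, 35), 13, Pow(Add(199, 13), -1))) = Add(Pow(Add(5041, 6400), Rational(1, 2)), Mul(Rational(36, 35), 13, Pow(212, -1))) = Add(Pow(11441, Rational(1, 2)), Mul(Rational(36, 35), 13, Rational(1, 212))) = Add(Pow(11441, Rational(1, 2)), Rational(117, 1855)) = Add(Rational(117, 1855), Pow(11441, Rational(1, 2)))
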